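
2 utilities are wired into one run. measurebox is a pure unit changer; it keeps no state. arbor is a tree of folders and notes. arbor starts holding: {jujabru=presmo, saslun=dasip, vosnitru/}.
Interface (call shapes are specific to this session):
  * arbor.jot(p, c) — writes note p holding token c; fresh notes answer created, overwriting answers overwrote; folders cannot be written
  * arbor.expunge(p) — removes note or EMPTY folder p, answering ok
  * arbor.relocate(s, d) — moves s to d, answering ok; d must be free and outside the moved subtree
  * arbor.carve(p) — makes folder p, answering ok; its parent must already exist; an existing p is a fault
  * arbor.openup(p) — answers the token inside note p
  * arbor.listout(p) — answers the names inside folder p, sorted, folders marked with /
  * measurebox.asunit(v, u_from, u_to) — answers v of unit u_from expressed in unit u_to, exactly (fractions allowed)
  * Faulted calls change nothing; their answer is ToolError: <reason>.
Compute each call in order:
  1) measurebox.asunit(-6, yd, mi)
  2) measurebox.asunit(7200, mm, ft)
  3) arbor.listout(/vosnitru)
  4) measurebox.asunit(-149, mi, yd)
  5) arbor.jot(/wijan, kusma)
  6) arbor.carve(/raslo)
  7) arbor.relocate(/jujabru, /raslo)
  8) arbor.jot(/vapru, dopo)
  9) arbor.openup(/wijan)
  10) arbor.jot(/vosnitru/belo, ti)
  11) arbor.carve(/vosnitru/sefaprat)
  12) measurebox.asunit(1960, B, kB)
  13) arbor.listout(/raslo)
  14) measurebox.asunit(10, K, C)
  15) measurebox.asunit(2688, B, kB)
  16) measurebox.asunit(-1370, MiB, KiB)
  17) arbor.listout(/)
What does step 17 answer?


Answer: [jujabru, raslo/, saslun, vapru, vosnitru/, wijan]

Derivation:
! measurebox.asunit(v→-6, u_from→yd, u_to→mi) : -3/880
! measurebox.asunit(v→7200, u_from→mm, u_to→ft) : 3000/127
! arbor.listout(p→/vosnitru) : []
! measurebox.asunit(v→-149, u_from→mi, u_to→yd) : -262240
! arbor.jot(p→/wijan, c→kusma) : created
! arbor.carve(p→/raslo) : ok
! arbor.relocate(s→/jujabru, d→/raslo) : ToolError: exists
! arbor.jot(p→/vapru, c→dopo) : created
! arbor.openup(p→/wijan) : kusma
! arbor.jot(p→/vosnitru/belo, c→ti) : created
! arbor.carve(p→/vosnitru/sefaprat) : ok
! measurebox.asunit(v→1960, u_from→B, u_to→kB) : 49/25
! arbor.listout(p→/raslo) : []
! measurebox.asunit(v→10, u_from→K, u_to→C) : -5263/20
! measurebox.asunit(v→2688, u_from→B, u_to→kB) : 336/125
! measurebox.asunit(v→-1370, u_from→MiB, u_to→KiB) : -1402880
! arbor.listout(p→/) : [jujabru, raslo/, saslun, vapru, vosnitru/, wijan]


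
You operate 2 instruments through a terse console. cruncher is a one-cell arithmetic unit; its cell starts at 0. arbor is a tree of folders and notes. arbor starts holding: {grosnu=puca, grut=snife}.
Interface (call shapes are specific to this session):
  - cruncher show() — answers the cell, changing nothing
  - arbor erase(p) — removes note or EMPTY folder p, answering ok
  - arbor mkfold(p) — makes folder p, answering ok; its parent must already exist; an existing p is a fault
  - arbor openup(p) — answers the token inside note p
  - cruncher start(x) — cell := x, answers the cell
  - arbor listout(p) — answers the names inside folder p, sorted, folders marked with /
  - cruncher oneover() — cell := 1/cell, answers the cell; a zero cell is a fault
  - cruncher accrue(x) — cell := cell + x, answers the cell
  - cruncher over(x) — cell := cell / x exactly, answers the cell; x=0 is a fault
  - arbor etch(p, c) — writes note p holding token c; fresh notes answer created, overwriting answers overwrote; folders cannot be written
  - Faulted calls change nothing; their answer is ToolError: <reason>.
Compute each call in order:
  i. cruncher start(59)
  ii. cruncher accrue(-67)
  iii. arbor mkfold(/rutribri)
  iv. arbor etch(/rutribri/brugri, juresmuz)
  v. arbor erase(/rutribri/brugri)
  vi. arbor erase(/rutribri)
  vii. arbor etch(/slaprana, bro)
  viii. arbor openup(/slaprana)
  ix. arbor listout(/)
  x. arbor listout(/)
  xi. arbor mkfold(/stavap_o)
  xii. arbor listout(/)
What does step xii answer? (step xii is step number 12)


Answer: [grosnu, grut, slaprana, stavap_o/]

Derivation:
Step: cruncher start[x→59]
Result: 59
Step: cruncher accrue[x→-67]
Result: -8
Step: arbor mkfold[p→/rutribri]
Result: ok
Step: arbor etch[p→/rutribri/brugri; c→juresmuz]
Result: created
Step: arbor erase[p→/rutribri/brugri]
Result: ok
Step: arbor erase[p→/rutribri]
Result: ok
Step: arbor etch[p→/slaprana; c→bro]
Result: created
Step: arbor openup[p→/slaprana]
Result: bro
Step: arbor listout[p→/]
Result: [grosnu, grut, slaprana]
Step: arbor listout[p→/]
Result: [grosnu, grut, slaprana]
Step: arbor mkfold[p→/stavap_o]
Result: ok
Step: arbor listout[p→/]
Result: [grosnu, grut, slaprana, stavap_o/]


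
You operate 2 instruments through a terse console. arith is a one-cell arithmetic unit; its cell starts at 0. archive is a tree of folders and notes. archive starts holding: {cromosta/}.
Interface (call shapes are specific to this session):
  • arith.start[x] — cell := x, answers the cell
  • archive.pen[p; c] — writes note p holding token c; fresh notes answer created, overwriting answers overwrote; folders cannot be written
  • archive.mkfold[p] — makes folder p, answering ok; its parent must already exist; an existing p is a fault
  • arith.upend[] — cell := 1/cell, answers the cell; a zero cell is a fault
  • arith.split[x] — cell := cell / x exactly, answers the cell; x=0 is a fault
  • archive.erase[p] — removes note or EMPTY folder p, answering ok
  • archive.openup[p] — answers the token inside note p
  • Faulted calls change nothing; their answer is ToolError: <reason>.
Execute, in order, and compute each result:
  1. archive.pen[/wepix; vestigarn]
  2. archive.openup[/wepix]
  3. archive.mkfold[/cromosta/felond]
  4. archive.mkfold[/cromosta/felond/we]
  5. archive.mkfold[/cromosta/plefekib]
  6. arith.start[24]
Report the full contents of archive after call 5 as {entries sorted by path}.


# 1. archive.pen(p='/wepix', c='vestigarn') : created
# 2. archive.openup(p='/wepix') : vestigarn
# 3. archive.mkfold(p='/cromosta/felond') : ok
# 4. archive.mkfold(p='/cromosta/felond/we') : ok
# 5. archive.mkfold(p='/cromosta/plefekib') : ok
# 6. arith.start(x='24') : 24

Answer: {cromosta/, cromosta/felond/, cromosta/felond/we/, cromosta/plefekib/, wepix=vestigarn}


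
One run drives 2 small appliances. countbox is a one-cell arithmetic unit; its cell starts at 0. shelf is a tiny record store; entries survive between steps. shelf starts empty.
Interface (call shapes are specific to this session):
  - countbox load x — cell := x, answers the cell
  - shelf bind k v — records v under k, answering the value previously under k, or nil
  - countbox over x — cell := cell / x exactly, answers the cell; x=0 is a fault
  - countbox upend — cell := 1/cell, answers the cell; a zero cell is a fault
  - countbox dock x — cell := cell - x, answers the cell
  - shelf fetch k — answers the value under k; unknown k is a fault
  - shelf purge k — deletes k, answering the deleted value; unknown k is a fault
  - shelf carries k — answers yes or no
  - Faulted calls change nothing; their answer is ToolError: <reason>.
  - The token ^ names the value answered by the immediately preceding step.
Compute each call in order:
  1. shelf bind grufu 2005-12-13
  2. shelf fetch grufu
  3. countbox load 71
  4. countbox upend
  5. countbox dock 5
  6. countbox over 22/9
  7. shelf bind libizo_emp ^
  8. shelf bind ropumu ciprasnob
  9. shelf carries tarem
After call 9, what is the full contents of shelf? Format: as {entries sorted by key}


~$ shelf bind k: grufu v: 2005-12-13
= nil
~$ shelf fetch k: grufu
= 2005-12-13
~$ countbox load x: 71
= 71
~$ countbox upend
= 1/71
~$ countbox dock x: 5
= -354/71
~$ countbox over x: 22/9
= -1593/781
~$ shelf bind k: libizo_emp v: ^
= nil
~$ shelf bind k: ropumu v: ciprasnob
= nil
~$ shelf carries k: tarem
= no

Answer: {grufu=2005-12-13, libizo_emp=-1593/781, ropumu=ciprasnob}


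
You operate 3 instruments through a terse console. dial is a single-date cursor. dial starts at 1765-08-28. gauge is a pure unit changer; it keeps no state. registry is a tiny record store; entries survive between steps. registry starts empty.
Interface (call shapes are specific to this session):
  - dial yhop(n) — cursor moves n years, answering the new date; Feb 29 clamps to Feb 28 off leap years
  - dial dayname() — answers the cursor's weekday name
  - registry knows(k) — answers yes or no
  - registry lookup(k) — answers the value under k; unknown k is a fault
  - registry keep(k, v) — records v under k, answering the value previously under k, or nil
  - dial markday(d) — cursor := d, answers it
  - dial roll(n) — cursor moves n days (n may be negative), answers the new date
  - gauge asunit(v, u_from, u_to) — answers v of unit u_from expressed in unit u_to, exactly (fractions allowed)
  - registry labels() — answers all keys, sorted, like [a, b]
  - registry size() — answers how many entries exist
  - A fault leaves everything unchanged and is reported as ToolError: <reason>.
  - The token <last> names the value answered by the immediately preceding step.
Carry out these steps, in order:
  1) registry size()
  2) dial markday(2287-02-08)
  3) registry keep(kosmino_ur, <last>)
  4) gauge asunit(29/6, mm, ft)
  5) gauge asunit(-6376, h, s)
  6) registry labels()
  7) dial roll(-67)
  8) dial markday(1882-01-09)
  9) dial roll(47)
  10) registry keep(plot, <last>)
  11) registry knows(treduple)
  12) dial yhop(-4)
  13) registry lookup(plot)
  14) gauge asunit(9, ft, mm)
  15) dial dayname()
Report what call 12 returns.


% registry size() => 0
% dial markday(d→2287-02-08) => 2287-02-08
% registry keep(k→kosmino_ur, v→<last>) => nil
% gauge asunit(v→29/6, u_from→mm, u_to→ft) => 145/9144
% gauge asunit(v→-6376, u_from→h, u_to→s) => -22953600
% registry labels() => [kosmino_ur]
% dial roll(n→-67) => 2286-12-03
% dial markday(d→1882-01-09) => 1882-01-09
% dial roll(n→47) => 1882-02-25
% registry keep(k→plot, v→<last>) => nil
% registry knows(k→treduple) => no
% dial yhop(n→-4) => 1878-02-25
% registry lookup(k→plot) => 1882-02-25
% gauge asunit(v→9, u_from→ft, u_to→mm) => 13716/5
% dial dayname() => Monday

Answer: 1878-02-25


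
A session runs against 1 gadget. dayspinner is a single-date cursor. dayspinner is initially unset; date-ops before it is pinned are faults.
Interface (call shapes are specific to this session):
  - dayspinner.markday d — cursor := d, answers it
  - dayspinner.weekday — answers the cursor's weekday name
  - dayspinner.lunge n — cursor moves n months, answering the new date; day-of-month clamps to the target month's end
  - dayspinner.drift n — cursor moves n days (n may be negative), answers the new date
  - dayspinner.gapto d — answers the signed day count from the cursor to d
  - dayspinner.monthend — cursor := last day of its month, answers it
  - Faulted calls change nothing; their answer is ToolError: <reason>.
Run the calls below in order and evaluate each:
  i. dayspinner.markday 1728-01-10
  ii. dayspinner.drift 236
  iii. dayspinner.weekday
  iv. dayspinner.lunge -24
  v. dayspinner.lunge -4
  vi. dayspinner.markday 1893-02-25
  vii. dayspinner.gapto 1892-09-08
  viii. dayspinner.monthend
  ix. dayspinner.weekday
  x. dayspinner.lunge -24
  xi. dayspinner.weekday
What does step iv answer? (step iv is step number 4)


Step: dayspinner.markday[d→1728-01-10]
Result: 1728-01-10
Step: dayspinner.drift[n→236]
Result: 1728-09-02
Step: dayspinner.weekday[]
Result: Thursday
Step: dayspinner.lunge[n→-24]
Result: 1726-09-02
Step: dayspinner.lunge[n→-4]
Result: 1726-05-02
Step: dayspinner.markday[d→1893-02-25]
Result: 1893-02-25
Step: dayspinner.gapto[d→1892-09-08]
Result: -170
Step: dayspinner.monthend[]
Result: 1893-02-28
Step: dayspinner.weekday[]
Result: Tuesday
Step: dayspinner.lunge[n→-24]
Result: 1891-02-28
Step: dayspinner.weekday[]
Result: Saturday

Answer: 1726-09-02


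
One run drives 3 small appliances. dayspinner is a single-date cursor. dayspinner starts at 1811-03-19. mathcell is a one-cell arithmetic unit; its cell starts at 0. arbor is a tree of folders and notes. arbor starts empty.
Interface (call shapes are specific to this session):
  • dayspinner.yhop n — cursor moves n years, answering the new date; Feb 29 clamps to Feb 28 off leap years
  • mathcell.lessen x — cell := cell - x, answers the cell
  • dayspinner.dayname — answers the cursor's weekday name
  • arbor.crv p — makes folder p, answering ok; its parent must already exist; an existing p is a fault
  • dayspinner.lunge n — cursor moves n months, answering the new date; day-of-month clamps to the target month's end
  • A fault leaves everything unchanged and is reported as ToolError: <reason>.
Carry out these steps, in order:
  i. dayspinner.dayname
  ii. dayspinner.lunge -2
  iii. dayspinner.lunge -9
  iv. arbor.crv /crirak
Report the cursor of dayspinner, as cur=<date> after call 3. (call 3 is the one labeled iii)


Answer: cur=1810-04-19

Derivation:
I invoke dayspinner.dayname, giving Tuesday.
Now I run dayspinner.lunge on n→-2: 1811-01-19.
Now I run dayspinner.lunge on n→-9, giving 1810-04-19.
I invoke arbor.crv on p→/crirak, and observe ok.


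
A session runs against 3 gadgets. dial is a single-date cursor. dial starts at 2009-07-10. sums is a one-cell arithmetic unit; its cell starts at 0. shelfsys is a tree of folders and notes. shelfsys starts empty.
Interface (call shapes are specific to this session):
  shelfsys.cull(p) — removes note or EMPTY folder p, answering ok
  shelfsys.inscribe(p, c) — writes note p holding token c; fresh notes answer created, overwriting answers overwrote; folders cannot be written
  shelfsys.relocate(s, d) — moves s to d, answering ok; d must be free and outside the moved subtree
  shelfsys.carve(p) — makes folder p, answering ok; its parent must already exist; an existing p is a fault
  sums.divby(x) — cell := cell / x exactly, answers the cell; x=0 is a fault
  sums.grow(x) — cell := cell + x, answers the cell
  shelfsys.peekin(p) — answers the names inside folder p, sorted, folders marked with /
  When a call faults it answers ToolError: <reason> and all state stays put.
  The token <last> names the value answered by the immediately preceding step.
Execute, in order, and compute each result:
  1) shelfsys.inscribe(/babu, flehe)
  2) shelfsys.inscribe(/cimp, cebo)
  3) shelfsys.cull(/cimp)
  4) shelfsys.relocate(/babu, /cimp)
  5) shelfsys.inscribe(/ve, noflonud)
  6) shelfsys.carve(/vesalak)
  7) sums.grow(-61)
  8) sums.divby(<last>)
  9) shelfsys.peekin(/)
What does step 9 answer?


Answer: [cimp, ve, vesalak/]

Derivation:
==> shelfsys.inscribe(/babu, flehe)
<== created
==> shelfsys.inscribe(/cimp, cebo)
<== created
==> shelfsys.cull(/cimp)
<== ok
==> shelfsys.relocate(/babu, /cimp)
<== ok
==> shelfsys.inscribe(/ve, noflonud)
<== created
==> shelfsys.carve(/vesalak)
<== ok
==> sums.grow(-61)
<== -61
==> sums.divby(<last>)
<== 1
==> shelfsys.peekin(/)
<== [cimp, ve, vesalak/]


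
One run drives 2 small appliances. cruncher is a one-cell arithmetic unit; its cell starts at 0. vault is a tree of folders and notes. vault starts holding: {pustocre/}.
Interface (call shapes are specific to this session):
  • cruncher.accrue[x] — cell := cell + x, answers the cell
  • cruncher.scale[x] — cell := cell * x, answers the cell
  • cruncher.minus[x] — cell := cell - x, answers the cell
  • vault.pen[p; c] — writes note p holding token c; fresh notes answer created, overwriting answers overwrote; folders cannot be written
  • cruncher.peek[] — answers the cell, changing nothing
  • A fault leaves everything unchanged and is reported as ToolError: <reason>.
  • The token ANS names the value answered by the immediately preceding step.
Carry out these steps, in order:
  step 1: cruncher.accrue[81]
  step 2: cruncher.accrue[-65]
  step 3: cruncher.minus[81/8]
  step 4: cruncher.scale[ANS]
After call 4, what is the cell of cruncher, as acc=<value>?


Answer: acc=2209/64

Derivation:
Step: cruncher.accrue[x: 81]
Result: 81
Step: cruncher.accrue[x: -65]
Result: 16
Step: cruncher.minus[x: 81/8]
Result: 47/8
Step: cruncher.scale[x: ANS]
Result: 2209/64


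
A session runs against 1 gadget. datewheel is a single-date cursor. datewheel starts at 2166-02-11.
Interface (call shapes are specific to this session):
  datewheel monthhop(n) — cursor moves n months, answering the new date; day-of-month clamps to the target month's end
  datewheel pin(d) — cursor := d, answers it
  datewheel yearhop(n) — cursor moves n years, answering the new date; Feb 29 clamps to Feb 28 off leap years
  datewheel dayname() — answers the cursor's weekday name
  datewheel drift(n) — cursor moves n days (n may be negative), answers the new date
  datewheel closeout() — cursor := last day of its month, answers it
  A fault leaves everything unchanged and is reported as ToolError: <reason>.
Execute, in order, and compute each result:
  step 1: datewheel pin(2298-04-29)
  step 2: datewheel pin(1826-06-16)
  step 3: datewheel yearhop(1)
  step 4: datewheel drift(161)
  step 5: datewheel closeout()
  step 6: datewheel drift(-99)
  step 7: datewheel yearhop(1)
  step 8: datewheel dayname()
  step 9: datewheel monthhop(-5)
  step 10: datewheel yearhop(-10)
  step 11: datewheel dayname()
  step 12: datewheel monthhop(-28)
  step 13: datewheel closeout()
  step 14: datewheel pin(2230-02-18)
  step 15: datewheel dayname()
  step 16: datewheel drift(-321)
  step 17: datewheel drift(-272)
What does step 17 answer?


Answer: 2228-07-05

Derivation:
% datewheel pin d=2298-04-29
  2298-04-29
% datewheel pin d=1826-06-16
  1826-06-16
% datewheel yearhop n=1
  1827-06-16
% datewheel drift n=161
  1827-11-24
% datewheel closeout
  1827-11-30
% datewheel drift n=-99
  1827-08-23
% datewheel yearhop n=1
  1828-08-23
% datewheel dayname
  Saturday
% datewheel monthhop n=-5
  1828-03-23
% datewheel yearhop n=-10
  1818-03-23
% datewheel dayname
  Monday
% datewheel monthhop n=-28
  1815-11-23
% datewheel closeout
  1815-11-30
% datewheel pin d=2230-02-18
  2230-02-18
% datewheel dayname
  Thursday
% datewheel drift n=-321
  2229-04-03
% datewheel drift n=-272
  2228-07-05


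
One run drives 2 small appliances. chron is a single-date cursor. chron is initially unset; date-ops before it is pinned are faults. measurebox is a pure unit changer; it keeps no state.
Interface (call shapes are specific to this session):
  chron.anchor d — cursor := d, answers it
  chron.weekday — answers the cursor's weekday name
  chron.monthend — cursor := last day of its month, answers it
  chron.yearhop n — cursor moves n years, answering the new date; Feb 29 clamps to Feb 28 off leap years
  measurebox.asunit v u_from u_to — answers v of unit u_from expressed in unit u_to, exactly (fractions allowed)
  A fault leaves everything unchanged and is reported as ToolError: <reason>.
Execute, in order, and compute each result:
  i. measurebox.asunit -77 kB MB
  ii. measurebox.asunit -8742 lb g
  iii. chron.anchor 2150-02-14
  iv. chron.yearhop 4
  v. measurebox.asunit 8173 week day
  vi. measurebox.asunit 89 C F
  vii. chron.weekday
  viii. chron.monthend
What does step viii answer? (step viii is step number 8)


Answer: 2154-02-28

Derivation:
I try measurebox.asunit passing v→-77, u_from→kB, u_to→MB: -77/1000.
Invoking measurebox.asunit passing v→-8742, u_from→lb, u_to→g: -198265224927/50000.
I call chron.anchor passing d→2150-02-14, → 2150-02-14.
I call chron.yearhop passing n→4, yielding 2154-02-14.
I invoke measurebox.asunit passing v→8173, u_from→week, u_to→day, — result: 57211.
Invoking measurebox.asunit passing v→89, u_from→C, u_to→F, and observe 961/5.
Calling chron.weekday, giving Thursday.
I run chron.monthend(), and observe 2154-02-28.


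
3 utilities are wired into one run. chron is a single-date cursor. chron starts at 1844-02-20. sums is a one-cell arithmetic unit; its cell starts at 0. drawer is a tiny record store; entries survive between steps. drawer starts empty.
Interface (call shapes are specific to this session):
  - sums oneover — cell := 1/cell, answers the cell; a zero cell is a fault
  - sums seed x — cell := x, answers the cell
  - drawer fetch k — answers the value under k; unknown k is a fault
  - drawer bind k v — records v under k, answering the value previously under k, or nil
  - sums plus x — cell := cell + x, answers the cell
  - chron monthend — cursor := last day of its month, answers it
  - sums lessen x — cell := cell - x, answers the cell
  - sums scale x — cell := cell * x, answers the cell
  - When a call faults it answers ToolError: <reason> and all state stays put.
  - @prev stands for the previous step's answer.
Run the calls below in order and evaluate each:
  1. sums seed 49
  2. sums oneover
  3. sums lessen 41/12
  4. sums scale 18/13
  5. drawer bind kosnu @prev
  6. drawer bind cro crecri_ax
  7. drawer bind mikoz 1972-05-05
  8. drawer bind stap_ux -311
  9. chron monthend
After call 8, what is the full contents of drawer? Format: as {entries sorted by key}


Answer: {cro=crecri_ax, kosnu=-5991/1274, mikoz=1972-05-05, stap_ux=-311}

Derivation:
Step: sums seed[x='49']
Result: 49
Step: sums oneover[]
Result: 1/49
Step: sums lessen[x='41/12']
Result: -1997/588
Step: sums scale[x='18/13']
Result: -5991/1274
Step: drawer bind[k='kosnu'; v='@prev']
Result: nil
Step: drawer bind[k='cro'; v='crecri_ax']
Result: nil
Step: drawer bind[k='mikoz'; v='1972-05-05']
Result: nil
Step: drawer bind[k='stap_ux'; v='-311']
Result: nil
Step: chron monthend[]
Result: 1844-02-29


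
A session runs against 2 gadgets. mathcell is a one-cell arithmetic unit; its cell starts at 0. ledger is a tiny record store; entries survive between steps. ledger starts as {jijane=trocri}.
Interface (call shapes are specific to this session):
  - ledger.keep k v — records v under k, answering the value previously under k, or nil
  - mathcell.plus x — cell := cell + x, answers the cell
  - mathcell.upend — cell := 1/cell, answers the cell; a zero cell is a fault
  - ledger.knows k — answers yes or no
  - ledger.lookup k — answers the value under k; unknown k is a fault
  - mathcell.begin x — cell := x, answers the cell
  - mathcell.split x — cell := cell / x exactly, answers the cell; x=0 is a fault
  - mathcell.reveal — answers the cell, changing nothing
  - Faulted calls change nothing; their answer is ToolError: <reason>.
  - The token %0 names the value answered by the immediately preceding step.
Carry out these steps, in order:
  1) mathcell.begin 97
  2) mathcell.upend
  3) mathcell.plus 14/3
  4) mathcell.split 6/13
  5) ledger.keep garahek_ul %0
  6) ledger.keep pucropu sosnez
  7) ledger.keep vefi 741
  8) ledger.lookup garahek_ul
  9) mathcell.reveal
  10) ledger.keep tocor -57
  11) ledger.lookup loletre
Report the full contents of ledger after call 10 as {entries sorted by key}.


I call mathcell.begin with x→97, and observe 97.
Then mathcell.upend(), giving 1/97.
Now I run mathcell.plus with x→14/3: 1361/291.
Next I call mathcell.split with x→6/13, — result: 17693/1746.
Next I call ledger.keep with k→garahek_ul, v→%0, yielding nil.
I run ledger.keep with k→pucropu, v→sosnez, and observe nil.
I call ledger.keep with k→vefi, v→741, and observe nil.
Calling ledger.lookup with k→garahek_ul, and see 17693/1746.
Now I run mathcell.reveal, yielding 17693/1746.
Calling ledger.keep with k→tocor, v→-57, yielding nil.
Invoking ledger.lookup with k→loletre, and see ToolError: no such key loletre.

Answer: {garahek_ul=17693/1746, jijane=trocri, pucropu=sosnez, tocor=-57, vefi=741}


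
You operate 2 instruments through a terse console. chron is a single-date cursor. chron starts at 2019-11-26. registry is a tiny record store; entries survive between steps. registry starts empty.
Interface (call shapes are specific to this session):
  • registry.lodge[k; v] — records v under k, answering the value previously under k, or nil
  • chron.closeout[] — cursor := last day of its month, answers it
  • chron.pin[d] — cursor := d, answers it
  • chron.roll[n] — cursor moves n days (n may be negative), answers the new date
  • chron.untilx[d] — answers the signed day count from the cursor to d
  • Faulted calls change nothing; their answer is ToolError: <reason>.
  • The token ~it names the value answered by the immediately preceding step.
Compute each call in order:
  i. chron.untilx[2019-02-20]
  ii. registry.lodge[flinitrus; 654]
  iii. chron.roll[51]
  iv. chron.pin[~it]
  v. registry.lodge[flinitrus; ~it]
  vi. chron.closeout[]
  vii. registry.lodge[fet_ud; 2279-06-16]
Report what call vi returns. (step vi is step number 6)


I invoke untilx using 2019-02-20, and get -279.
Now I run lodge using flinitrus, 654: nil.
Next I call roll using 51, → 2020-01-16.
I use pin using ~it, and see 2020-01-16.
Now I run lodge using flinitrus, ~it, and see 654.
Next I call closeout, → 2020-01-31.
Invoking lodge using fet_ud, 2279-06-16, → nil.

Answer: 2020-01-31


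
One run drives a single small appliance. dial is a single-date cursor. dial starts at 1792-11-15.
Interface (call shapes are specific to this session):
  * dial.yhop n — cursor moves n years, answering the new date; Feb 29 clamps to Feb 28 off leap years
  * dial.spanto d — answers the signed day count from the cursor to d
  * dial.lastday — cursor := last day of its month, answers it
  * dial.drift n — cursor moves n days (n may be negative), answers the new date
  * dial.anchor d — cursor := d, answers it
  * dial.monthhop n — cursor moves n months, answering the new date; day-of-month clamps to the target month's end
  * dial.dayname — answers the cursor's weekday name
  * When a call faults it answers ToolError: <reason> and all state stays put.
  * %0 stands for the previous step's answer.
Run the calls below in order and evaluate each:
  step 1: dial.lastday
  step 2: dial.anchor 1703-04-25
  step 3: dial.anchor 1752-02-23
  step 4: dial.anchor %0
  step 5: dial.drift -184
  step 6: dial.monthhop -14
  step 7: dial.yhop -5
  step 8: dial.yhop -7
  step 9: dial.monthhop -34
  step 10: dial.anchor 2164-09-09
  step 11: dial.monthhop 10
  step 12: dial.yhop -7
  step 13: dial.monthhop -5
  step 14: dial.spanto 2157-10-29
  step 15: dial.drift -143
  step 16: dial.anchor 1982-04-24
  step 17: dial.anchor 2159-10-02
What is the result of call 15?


$ dial.lastday
:: 1792-11-30
$ dial.anchor d→1703-04-25
:: 1703-04-25
$ dial.anchor d→1752-02-23
:: 1752-02-23
$ dial.anchor d→%0
:: 1752-02-23
$ dial.drift n→-184
:: 1751-08-23
$ dial.monthhop n→-14
:: 1750-06-23
$ dial.yhop n→-5
:: 1745-06-23
$ dial.yhop n→-7
:: 1738-06-23
$ dial.monthhop n→-34
:: 1735-08-23
$ dial.anchor d→2164-09-09
:: 2164-09-09
$ dial.monthhop n→10
:: 2165-07-09
$ dial.yhop n→-7
:: 2158-07-09
$ dial.monthhop n→-5
:: 2158-02-09
$ dial.spanto d→2157-10-29
:: -103
$ dial.drift n→-143
:: 2157-09-19
$ dial.anchor d→1982-04-24
:: 1982-04-24
$ dial.anchor d→2159-10-02
:: 2159-10-02

Answer: 2157-09-19


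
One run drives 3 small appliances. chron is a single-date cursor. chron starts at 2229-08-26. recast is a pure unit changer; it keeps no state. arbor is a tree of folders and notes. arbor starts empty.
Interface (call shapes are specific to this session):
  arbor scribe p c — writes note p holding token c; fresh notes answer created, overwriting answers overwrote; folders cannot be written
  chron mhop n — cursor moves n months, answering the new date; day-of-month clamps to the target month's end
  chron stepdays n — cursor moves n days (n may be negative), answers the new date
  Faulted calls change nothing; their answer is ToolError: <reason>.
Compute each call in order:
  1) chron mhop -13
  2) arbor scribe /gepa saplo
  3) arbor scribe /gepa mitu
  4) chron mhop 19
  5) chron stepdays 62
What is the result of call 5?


Answer: 2230-04-29

Derivation:
~$ chron mhop -13
:: 2228-07-26
~$ arbor scribe /gepa saplo
:: created
~$ arbor scribe /gepa mitu
:: overwrote
~$ chron mhop 19
:: 2230-02-26
~$ chron stepdays 62
:: 2230-04-29


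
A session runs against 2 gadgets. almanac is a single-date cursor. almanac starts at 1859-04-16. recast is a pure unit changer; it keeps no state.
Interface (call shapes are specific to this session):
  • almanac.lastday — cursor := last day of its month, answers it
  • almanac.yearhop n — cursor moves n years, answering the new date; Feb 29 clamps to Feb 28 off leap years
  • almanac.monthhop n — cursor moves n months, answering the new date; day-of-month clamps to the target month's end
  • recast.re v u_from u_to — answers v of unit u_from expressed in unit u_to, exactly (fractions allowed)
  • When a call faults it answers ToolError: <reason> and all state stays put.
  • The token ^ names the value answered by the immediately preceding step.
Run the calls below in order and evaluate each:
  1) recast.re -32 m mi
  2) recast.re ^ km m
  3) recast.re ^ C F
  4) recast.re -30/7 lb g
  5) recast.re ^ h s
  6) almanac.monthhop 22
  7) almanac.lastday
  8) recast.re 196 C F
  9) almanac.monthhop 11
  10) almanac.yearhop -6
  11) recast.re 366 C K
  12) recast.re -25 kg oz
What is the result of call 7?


>> recast.re(v=-32, u_from=m, u_to=mi)
<< -250/12573
>> recast.re(v=^, u_from=km, u_to=m)
<< -250000/12573
>> recast.re(v=^, u_from=C, u_to=F)
<< -5296/1397
>> recast.re(v=-30/7, u_from=lb, u_to=g)
<< -19439673/10000
>> recast.re(v=^, u_from=h, u_to=s)
<< -174957057/25
>> almanac.monthhop(n=22)
<< 1861-02-16
>> almanac.lastday()
<< 1861-02-28
>> recast.re(v=196, u_from=C, u_to=F)
<< 1924/5
>> almanac.monthhop(n=11)
<< 1862-01-28
>> almanac.yearhop(n=-6)
<< 1856-01-28
>> recast.re(v=366, u_from=C, u_to=K)
<< 12783/20
>> recast.re(v=-25, u_from=kg, u_to=oz)
<< -40000000000/45359237

Answer: 1861-02-28


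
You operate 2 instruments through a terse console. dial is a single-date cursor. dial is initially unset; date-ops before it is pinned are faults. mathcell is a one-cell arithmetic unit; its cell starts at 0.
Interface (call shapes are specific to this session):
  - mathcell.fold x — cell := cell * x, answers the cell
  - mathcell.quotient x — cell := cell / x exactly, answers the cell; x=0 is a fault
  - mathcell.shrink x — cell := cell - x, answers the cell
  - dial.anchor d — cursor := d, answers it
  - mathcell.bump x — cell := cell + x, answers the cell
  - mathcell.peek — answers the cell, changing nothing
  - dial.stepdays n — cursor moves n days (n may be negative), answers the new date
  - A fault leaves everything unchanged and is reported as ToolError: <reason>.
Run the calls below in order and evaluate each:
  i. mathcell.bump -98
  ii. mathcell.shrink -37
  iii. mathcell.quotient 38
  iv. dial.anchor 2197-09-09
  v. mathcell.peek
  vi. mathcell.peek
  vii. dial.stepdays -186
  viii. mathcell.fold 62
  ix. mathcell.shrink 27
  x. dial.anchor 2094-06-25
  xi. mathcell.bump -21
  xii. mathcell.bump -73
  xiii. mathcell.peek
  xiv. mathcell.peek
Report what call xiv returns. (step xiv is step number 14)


>> mathcell.bump(x→-98)
<< -98
>> mathcell.shrink(x→-37)
<< -61
>> mathcell.quotient(x→38)
<< -61/38
>> dial.anchor(d→2197-09-09)
<< 2197-09-09
>> mathcell.peek()
<< -61/38
>> mathcell.peek()
<< -61/38
>> dial.stepdays(n→-186)
<< 2197-03-07
>> mathcell.fold(x→62)
<< -1891/19
>> mathcell.shrink(x→27)
<< -2404/19
>> dial.anchor(d→2094-06-25)
<< 2094-06-25
>> mathcell.bump(x→-21)
<< -2803/19
>> mathcell.bump(x→-73)
<< -4190/19
>> mathcell.peek()
<< -4190/19
>> mathcell.peek()
<< -4190/19

Answer: -4190/19


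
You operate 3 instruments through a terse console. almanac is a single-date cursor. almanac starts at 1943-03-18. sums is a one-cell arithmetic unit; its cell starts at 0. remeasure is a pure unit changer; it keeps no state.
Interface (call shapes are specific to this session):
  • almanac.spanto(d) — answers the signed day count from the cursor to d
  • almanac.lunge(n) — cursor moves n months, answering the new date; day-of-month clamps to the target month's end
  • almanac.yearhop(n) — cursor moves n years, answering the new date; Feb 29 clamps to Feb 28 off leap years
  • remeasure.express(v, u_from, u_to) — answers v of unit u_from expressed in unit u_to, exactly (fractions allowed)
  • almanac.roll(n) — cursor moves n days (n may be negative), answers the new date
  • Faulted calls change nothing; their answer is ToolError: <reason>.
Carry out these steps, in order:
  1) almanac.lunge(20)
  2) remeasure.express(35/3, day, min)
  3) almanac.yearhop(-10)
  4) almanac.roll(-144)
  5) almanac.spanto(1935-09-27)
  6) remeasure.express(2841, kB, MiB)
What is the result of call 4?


$ almanac.lunge 20
  1944-11-18
$ remeasure.express 35/3 day min
  16800
$ almanac.yearhop -10
  1934-11-18
$ almanac.roll -144
  1934-06-27
$ almanac.spanto 1935-09-27
  457
$ remeasure.express 2841 kB MiB
  355125/131072

Answer: 1934-06-27


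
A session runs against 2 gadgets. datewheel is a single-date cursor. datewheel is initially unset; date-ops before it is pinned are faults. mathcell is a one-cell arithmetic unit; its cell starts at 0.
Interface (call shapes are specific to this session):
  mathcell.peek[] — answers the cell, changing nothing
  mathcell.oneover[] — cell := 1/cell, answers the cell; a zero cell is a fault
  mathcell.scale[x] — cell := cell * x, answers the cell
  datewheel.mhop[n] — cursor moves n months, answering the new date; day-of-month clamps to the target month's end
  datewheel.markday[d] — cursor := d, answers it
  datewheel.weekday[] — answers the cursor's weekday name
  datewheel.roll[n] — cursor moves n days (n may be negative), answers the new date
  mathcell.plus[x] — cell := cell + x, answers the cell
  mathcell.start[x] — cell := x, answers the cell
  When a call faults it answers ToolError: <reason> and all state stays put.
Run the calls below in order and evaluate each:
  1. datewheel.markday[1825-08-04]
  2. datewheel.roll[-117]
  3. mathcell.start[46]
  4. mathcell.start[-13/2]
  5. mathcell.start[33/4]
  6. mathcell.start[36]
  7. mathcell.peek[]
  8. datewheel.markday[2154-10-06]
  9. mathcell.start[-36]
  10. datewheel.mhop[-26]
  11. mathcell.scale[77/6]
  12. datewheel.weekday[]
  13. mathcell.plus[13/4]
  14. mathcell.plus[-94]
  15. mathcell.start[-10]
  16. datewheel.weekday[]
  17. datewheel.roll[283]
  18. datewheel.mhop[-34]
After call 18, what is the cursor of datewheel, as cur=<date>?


Step: datewheel.markday[d=1825-08-04]
Result: 1825-08-04
Step: datewheel.roll[n=-117]
Result: 1825-04-09
Step: mathcell.start[x=46]
Result: 46
Step: mathcell.start[x=-13/2]
Result: -13/2
Step: mathcell.start[x=33/4]
Result: 33/4
Step: mathcell.start[x=36]
Result: 36
Step: mathcell.peek[]
Result: 36
Step: datewheel.markday[d=2154-10-06]
Result: 2154-10-06
Step: mathcell.start[x=-36]
Result: -36
Step: datewheel.mhop[n=-26]
Result: 2152-08-06
Step: mathcell.scale[x=77/6]
Result: -462
Step: datewheel.weekday[]
Result: Sunday
Step: mathcell.plus[x=13/4]
Result: -1835/4
Step: mathcell.plus[x=-94]
Result: -2211/4
Step: mathcell.start[x=-10]
Result: -10
Step: datewheel.weekday[]
Result: Sunday
Step: datewheel.roll[n=283]
Result: 2153-05-16
Step: datewheel.mhop[n=-34]
Result: 2150-07-16

Answer: cur=2150-07-16


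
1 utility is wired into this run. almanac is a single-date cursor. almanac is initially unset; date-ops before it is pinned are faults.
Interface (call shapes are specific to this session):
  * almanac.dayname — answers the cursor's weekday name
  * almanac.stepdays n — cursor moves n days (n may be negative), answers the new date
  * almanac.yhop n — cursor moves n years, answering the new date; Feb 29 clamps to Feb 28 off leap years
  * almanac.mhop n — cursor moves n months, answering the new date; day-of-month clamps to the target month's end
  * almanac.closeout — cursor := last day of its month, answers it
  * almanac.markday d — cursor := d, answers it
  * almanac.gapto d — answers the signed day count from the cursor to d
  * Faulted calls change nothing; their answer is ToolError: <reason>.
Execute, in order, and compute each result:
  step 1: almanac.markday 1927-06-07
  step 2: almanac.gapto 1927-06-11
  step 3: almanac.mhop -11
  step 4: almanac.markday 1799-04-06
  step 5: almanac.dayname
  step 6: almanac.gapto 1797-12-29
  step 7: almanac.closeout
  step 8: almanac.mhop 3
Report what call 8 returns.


Invoking markday(d=1927-06-07), yielding 1927-06-07.
I try gapto(d=1927-06-11), yielding 4.
I invoke mhop(n=-11), — result: 1926-07-07.
I invoke markday(d=1799-04-06), and see 1799-04-06.
I use dayname, → Saturday.
I run gapto(d=1797-12-29), and observe -463.
Using closeout(), and see 1799-04-30.
Next I call mhop(n=3), and observe 1799-07-30.

Answer: 1799-07-30


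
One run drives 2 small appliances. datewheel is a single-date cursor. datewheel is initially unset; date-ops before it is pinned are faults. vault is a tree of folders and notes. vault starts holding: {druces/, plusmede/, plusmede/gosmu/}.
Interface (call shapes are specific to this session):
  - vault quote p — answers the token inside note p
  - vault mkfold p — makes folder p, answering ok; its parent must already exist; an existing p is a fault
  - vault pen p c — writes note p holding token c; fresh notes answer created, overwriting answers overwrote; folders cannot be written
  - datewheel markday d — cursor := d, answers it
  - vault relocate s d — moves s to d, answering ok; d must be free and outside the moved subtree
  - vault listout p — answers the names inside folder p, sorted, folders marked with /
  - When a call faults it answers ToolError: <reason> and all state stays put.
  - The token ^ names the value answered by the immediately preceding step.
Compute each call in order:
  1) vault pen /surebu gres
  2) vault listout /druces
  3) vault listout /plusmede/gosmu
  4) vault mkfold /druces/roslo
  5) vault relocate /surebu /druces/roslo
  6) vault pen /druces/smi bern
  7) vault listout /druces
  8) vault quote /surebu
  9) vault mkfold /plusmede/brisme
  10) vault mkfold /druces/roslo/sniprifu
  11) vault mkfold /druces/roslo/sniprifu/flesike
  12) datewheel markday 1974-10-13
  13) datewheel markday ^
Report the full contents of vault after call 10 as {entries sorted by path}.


> vault pen p: /surebu c: gres
[out] created
> vault listout p: /druces
[out] []
> vault listout p: /plusmede/gosmu
[out] []
> vault mkfold p: /druces/roslo
[out] ok
> vault relocate s: /surebu d: /druces/roslo
[out] ToolError: exists
> vault pen p: /druces/smi c: bern
[out] created
> vault listout p: /druces
[out] [roslo/, smi]
> vault quote p: /surebu
[out] gres
> vault mkfold p: /plusmede/brisme
[out] ok
> vault mkfold p: /druces/roslo/sniprifu
[out] ok
> vault mkfold p: /druces/roslo/sniprifu/flesike
[out] ok
> datewheel markday d: 1974-10-13
[out] 1974-10-13
> datewheel markday d: ^
[out] 1974-10-13

Answer: {druces/, druces/roslo/, druces/roslo/sniprifu/, druces/smi=bern, plusmede/, plusmede/brisme/, plusmede/gosmu/, surebu=gres}


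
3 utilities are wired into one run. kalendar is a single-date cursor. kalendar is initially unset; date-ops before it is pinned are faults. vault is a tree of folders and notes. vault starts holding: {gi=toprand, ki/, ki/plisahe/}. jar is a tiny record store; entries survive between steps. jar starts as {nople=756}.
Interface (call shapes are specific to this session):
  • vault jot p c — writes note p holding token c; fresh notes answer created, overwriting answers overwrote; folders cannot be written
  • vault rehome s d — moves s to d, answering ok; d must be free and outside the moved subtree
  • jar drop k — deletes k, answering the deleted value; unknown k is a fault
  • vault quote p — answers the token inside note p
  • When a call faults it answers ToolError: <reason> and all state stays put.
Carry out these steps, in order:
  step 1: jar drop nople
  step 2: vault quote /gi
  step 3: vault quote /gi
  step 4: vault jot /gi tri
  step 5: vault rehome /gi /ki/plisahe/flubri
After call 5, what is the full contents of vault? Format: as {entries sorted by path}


I run jar drop using k→nople, → 756.
I use vault quote using p→/gi, and see toprand.
Now I run vault quote using p→/gi, and see toprand.
Using vault jot using p→/gi, c→tri, → overwrote.
I invoke vault rehome using s→/gi, d→/ki/plisahe/flubri, giving ok.

Answer: {ki/, ki/plisahe/, ki/plisahe/flubri=tri}
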